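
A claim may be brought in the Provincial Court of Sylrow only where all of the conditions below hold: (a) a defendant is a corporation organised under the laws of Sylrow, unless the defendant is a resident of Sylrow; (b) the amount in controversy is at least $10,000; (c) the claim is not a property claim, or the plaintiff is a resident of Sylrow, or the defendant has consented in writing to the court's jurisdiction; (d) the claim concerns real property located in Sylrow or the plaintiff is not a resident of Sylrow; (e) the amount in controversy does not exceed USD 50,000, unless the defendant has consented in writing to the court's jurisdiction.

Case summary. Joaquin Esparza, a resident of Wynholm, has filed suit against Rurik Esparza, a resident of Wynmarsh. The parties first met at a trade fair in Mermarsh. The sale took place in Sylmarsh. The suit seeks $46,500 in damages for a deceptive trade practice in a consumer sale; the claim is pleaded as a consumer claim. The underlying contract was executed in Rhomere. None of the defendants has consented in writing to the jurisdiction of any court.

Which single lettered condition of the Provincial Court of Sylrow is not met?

(a)

The Provincial Court of Sylrow:
  (a) No defendant is a corporation. The proviso offers no rescue either, since the defendant resides in Wynmarsh, not Sylrow. Condition not met.
  (b) The amount in controversy is $46,500, which meets the $10,000 floor. Condition met.
  (c) The claim is a consumer claim, not a property claim — that alternative is enough. Satisfied.
  (d) The plaintiff resides in Wynholm, which is not Sylrow, which satisfies one of the alternatives. Satisfied.
  (e) The amount in controversy is USD 46,500, within the 50,000 dollars ceiling. Met.
Only condition (a) fails.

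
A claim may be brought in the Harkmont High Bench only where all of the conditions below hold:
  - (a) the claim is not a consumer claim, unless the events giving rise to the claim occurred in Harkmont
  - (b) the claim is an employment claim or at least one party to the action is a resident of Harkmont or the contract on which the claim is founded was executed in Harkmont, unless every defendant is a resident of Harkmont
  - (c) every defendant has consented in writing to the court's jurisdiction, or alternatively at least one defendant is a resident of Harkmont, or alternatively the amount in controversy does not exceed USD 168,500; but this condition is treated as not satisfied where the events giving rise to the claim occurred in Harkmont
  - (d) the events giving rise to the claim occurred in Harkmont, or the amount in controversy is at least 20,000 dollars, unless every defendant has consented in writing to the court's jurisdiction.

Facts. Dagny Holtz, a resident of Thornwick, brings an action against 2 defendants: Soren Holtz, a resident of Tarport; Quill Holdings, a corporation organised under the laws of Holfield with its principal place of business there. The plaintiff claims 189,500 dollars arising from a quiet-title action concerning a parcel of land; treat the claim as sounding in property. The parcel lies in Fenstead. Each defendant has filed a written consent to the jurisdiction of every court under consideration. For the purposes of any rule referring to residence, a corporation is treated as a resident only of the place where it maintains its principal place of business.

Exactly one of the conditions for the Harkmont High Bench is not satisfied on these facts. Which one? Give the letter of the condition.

The Harkmont High Bench:
  (a) The claim is a property claim, not a consumer claim. Met.
  (b) The claim is a property claim, not an employment claim; no party resides in Harkmont; no contract (and hence no place of execution) is alleged — every alternative fails. Nor does the 'unless' clause help: the defendants reside as follows — Soren Holtz in Tarport, Quill Holdings in Holfield — not all in Harkmont. Not satisfied.
  (c) Every defendant has filed written consent, which satisfies one of the alternatives. The carve-out does not apply: the operative events occurred in Fenstead, not Harkmont. Satisfied.
  (d) The amount in controversy is 189,500 dollars, which meets the 20,000 dollars floor — that alternative is enough. Satisfied.
Only condition (b) fails.

(b)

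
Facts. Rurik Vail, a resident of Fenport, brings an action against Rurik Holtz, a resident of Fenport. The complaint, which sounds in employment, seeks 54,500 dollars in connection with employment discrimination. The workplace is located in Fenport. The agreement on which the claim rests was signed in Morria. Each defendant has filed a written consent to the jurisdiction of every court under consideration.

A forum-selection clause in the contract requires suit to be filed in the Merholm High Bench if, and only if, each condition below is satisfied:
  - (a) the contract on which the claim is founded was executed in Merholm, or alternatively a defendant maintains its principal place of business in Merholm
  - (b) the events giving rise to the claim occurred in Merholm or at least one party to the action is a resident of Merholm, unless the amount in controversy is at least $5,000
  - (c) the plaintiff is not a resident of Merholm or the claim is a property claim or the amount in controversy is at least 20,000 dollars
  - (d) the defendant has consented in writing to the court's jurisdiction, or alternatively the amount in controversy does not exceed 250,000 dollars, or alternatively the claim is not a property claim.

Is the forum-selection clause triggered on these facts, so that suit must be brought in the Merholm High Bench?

The Merholm High Bench:
  (a) The contract was executed in Morria, not Merholm; no defendant is a corporation — every alternative fails. Condition not met.
  (b) The operative events occurred in Fenport, not Merholm; no party resides in Merholm — no alternative holds. But the amount in controversy is 54,500 dollars, which meets the $5,000 floor, and the 'unless' clause therefore excuses the requirement. Satisfied.
  (c) The plaintiff resides in Fenport, which is not Merholm, which satisfies one of the alternatives. Satisfied.
  (d) Every defendant has filed written consent, so one alternative holds. Met.
  → Forum clause is not triggered.

No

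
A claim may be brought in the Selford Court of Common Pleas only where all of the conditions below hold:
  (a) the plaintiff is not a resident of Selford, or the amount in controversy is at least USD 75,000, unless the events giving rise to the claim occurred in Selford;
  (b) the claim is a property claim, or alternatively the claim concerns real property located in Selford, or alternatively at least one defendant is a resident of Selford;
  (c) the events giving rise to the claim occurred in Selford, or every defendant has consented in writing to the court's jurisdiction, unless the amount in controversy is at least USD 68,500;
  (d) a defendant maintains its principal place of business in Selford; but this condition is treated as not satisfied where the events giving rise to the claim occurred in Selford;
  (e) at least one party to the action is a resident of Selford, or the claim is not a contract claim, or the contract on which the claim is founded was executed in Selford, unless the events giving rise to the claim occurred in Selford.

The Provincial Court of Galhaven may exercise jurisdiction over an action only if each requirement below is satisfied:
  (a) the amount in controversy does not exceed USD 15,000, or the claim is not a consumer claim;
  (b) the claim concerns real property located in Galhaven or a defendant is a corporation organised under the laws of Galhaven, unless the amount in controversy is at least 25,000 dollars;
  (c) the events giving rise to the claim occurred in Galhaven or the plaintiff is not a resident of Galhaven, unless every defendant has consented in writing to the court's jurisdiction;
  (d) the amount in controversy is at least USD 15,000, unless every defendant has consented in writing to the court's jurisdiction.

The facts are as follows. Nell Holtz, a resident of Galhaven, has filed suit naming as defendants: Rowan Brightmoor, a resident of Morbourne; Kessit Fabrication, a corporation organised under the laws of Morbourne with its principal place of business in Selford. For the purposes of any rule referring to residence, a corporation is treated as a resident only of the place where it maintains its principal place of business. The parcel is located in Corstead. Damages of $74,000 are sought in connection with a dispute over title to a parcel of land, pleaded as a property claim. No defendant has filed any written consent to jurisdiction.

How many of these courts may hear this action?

1

The Selford Court of Common Pleas:
  (a) The plaintiff resides in Galhaven, which is not Selford, so one alternative holds. Satisfied.
  (b) The claim is a property claim, so this disjunct is met. Satisfied.
  (c) The operative events occurred in Corstead, not Selford; no such written consent has been filed — every alternative fails. The proviso rescues it, though: the amount in controversy is $74,000, which meets the $68,500 floor. Satisfied.
  (d) Kessit Fabrication has its principal place of business in Selford. The exception is not triggered, since the operative events occurred in Corstead, not Selford. Met.
  (e) Kessit Fabrication resides in Selford, so one alternative holds. Met.
  → Every requirement is satisfied — jurisdiction.
The Provincial Court of Galhaven:
  (a) The claim is a property claim, not a consumer claim, which satisfies one of the alternatives. Met.
  (b) The property lies in Corstead, not Galhaven; the corporate defendant(s) are organised in Morbourne, not Galhaven — every alternative fails. However, the amount in controversy is $74,000, which meets the 25,000 dollars floor, so the 'unless' proviso supplies this condition. Satisfied.
  (c) The operative events occurred in Corstead, not Galhaven; the plaintiff resides in Galhaven — every alternative fails. The proviso offers no rescue either, since no such written consent has been filed. Not met.
  (d) The amount in controversy is USD 74,000, which meets the $15,000 floor. Condition met.
  → Not every requirement is met — no jurisdiction.
Courts with jurisdiction: the Selford Court of Common Pleas — 1 in total.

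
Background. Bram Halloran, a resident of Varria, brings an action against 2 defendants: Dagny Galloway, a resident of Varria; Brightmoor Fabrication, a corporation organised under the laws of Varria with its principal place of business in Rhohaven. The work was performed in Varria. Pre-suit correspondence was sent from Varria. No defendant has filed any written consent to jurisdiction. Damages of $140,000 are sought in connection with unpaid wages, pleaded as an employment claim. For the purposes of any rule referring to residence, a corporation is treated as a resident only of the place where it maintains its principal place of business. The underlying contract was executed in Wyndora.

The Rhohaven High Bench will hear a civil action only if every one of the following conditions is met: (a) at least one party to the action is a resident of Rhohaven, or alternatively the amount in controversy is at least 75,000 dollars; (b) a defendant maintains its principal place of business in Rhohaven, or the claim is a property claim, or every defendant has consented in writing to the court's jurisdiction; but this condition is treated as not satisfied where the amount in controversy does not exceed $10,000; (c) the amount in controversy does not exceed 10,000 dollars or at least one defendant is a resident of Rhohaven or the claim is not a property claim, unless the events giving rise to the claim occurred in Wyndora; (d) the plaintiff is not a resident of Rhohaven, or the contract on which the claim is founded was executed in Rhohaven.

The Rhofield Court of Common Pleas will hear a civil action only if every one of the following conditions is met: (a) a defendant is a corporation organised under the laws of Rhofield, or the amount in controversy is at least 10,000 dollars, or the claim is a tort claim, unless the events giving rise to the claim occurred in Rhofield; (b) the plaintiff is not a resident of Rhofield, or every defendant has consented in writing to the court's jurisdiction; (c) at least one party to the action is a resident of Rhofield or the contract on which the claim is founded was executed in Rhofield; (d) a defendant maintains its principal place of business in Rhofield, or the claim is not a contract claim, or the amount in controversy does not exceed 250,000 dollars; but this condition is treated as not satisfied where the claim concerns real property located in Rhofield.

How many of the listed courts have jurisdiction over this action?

The Rhohaven High Bench:
  (a) Brightmoor Fabrication resides in Rhohaven — that alternative is enough. Met.
  (b) Brightmoor Fabrication has its principal place of business in Rhohaven — that alternative is enough. The exception is not triggered, since the amount in controversy is USD 140,000, above the $10,000 ceiling. Condition met.
  (c) Brightmoor Fabrication resides in Rhohaven, which satisfies one of the alternatives. Condition met.
  (d) The plaintiff resides in Varria, which is not Rhohaven, so one alternative holds. Met.
  → The court has jurisdiction.
The Rhofield Court of Common Pleas:
  (a) The amount in controversy is $140,000, which meets the $10,000 floor — that alternative is enough. Satisfied.
  (b) The plaintiff resides in Varria, which is not Rhofield, so this disjunct is met. Satisfied.
  (c) No party resides in Rhofield; the contract was executed in Wyndora, not Rhofield — every alternative fails. Not satisfied.
  (d) The claim is an employment claim, not a contract claim, so one alternative holds. And the carve-out is inapplicable — the claim does not concern real property. Condition met.
  → The court lacks jurisdiction.
Courts with jurisdiction: the Rhohaven High Bench — 1 in total.

1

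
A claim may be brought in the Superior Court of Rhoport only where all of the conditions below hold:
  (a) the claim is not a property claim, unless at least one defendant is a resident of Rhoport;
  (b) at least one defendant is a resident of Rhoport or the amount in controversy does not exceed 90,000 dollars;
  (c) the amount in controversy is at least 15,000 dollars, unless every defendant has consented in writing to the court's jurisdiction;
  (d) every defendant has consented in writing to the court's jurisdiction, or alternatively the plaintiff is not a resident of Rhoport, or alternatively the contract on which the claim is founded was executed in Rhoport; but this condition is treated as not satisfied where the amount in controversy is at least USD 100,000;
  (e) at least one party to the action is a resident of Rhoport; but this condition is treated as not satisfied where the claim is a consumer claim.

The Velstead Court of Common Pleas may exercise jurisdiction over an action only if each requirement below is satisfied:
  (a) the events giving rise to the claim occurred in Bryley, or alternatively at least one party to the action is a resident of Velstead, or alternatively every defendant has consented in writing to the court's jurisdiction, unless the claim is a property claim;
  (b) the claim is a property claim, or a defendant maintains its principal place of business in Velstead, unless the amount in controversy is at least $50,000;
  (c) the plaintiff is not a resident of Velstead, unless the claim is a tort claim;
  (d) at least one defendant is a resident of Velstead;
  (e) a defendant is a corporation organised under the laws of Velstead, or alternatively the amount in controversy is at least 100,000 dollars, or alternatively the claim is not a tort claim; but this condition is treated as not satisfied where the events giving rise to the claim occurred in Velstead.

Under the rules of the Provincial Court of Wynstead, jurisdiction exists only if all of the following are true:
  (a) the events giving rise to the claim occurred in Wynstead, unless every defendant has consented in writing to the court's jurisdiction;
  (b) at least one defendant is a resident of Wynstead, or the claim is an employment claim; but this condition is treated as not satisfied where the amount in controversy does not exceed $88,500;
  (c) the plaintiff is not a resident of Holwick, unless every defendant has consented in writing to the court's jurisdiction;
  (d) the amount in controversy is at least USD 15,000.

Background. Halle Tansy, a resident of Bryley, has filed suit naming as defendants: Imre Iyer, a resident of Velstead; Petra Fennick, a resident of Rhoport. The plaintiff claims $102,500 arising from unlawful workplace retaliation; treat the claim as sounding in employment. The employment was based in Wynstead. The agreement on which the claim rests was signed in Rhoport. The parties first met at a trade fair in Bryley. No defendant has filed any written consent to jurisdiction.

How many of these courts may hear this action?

The Superior Court of Rhoport:
  (a) The claim is an employment claim, not a property claim. Met.
  (b) Petra Fennick resides in Rhoport — that alternative is enough. Satisfied.
  (c) The amount in controversy is USD 102,500, which meets the USD 15,000 floor. Satisfied.
  (d) The plaintiff resides in Bryley, which is not Rhoport, so this disjunct is met. But the carve-out bites: the amount in controversy is USD 102,500, which meets the USD 100,000 floor. Not satisfied.
  (e) Petra Fennick resides in Rhoport. The carve-out does not apply: the claim is an employment claim, not a consumer claim. Condition met.
  → The court lacks jurisdiction.
The Velstead Court of Common Pleas:
  (a) Imre Iyer resides in Velstead — that alternative is enough. Condition met.
  (b) The claim is an employment claim, not a property claim; no defendant is a corporation — no alternative holds. But the amount in controversy is USD 102,500, which meets the USD 50,000 floor, and the 'unless' clause therefore excuses the requirement. Condition met.
  (c) The plaintiff resides in Bryley, which is not Velstead. Met.
  (d) Imre Iyer resides in Velstead. Satisfied.
  (e) The amount in controversy is USD 102,500, which meets the $100,000 floor, so this disjunct is met. The exception is not triggered, since the operative events occurred in Wynstead, not Velstead. Satisfied.
  → All conditions met; jurisdiction exists.
The Provincial Court of Wynstead:
  (a) The operative events occurred in Wynstead. Condition met.
  (b) The claim is an employment claim, so one alternative holds. The carve-out does not apply: the amount in controversy is 102,500 dollars, above the USD 88,500 ceiling. Met.
  (c) The plaintiff resides in Bryley, which is not Holwick. Condition met.
  (d) The amount in controversy is 102,500 dollars, which meets the $15,000 floor. Satisfied.
  → All conditions met; jurisdiction exists.
Courts with jurisdiction: the Velstead Court of Common Pleas, the Provincial Court of Wynstead — 2 in total.

2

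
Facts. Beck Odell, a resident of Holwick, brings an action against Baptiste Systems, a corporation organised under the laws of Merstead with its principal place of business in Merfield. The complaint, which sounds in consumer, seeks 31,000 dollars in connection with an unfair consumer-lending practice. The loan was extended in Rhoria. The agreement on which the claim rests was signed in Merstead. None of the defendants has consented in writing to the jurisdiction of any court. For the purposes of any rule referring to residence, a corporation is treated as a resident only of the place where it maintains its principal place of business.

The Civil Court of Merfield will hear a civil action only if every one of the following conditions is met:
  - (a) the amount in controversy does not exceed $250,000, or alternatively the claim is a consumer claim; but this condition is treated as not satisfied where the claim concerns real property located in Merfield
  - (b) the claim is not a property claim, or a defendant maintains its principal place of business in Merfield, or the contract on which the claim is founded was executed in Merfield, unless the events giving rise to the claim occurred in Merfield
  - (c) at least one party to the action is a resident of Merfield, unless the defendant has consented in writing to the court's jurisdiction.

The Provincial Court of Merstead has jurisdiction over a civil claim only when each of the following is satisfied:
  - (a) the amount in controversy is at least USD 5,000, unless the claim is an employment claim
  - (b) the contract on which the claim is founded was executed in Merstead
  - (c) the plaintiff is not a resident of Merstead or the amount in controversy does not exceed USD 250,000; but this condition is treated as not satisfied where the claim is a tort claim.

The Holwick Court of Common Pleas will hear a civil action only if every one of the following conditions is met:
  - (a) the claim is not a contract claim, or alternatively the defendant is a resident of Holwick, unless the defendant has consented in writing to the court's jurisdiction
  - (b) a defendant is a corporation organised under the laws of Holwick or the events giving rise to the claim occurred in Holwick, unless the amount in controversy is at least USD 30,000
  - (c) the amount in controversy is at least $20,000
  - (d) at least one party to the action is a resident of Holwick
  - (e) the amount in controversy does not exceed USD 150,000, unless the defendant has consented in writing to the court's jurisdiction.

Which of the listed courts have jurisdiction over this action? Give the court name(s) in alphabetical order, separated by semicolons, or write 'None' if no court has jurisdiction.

the Civil Court of Merfield; the Holwick Court of Common Pleas; the Provincial Court of Merstead

The Civil Court of Merfield:
  (a) The amount in controversy is USD 31,000, within the USD 250,000 ceiling, so this disjunct is met. The exception is not triggered, since the claim does not concern real property. Satisfied.
  (b) The claim is a consumer claim, not a property claim, which satisfies one of the alternatives. Condition met.
  (c) Baptiste Systems resides in Merfield. Condition met.
  → The court has jurisdiction.
The Provincial Court of Merstead:
  (a) The amount in controversy is 31,000 dollars, which meets the $5,000 floor. Satisfied.
  (b) The contract was executed in Merstead. Satisfied.
  (c) The plaintiff resides in Holwick, which is not Merstead, so this disjunct is met. And the carve-out is inapplicable — the claim is a consumer claim, not a tort claim. Satisfied.
  → All conditions met; jurisdiction exists.
The Holwick Court of Common Pleas:
  (a) The claim is a consumer claim, not a contract claim — that alternative is enough. Met.
  (b) The corporate defendant(s) are organised in Merstead, not Holwick; the operative events occurred in Rhoria, not Holwick — none of the alternatives is met. The proviso rescues it, though: the amount in controversy is 31,000 dollars, which meets the 30,000 dollars floor. Condition met.
  (c) The amount in controversy is USD 31,000, which meets the $20,000 floor. Condition met.
  (d) Beck Odell resides in Holwick. Satisfied.
  (e) The amount in controversy is USD 31,000, within the 150,000 dollars ceiling. Met.
  → The court has jurisdiction.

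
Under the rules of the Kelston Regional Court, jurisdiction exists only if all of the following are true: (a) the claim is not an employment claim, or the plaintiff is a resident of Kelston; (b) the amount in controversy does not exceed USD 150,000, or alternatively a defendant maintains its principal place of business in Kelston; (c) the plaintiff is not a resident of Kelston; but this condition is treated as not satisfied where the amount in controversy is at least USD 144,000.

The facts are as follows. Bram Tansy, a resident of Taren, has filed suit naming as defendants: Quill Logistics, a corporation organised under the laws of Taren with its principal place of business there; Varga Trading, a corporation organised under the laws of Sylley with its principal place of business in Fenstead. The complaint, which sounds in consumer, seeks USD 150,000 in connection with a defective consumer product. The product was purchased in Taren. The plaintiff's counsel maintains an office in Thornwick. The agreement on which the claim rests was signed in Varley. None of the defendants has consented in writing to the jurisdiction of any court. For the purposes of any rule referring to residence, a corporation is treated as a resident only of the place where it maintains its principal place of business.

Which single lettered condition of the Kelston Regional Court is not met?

The Kelston Regional Court:
  (a) The claim is a consumer claim, not an employment claim, which satisfies one of the alternatives. Met.
  (b) The amount in controversy is 150,000 dollars, within the $150,000 ceiling, so one alternative holds. Condition met.
  (c) The plaintiff resides in Taren, which is not Kelston. However, the amount in controversy is 150,000 dollars, which meets the 144,000 dollars floor, which falls within the stated exception and so defeats the condition. Not satisfied.
Only condition (c) fails.

(c)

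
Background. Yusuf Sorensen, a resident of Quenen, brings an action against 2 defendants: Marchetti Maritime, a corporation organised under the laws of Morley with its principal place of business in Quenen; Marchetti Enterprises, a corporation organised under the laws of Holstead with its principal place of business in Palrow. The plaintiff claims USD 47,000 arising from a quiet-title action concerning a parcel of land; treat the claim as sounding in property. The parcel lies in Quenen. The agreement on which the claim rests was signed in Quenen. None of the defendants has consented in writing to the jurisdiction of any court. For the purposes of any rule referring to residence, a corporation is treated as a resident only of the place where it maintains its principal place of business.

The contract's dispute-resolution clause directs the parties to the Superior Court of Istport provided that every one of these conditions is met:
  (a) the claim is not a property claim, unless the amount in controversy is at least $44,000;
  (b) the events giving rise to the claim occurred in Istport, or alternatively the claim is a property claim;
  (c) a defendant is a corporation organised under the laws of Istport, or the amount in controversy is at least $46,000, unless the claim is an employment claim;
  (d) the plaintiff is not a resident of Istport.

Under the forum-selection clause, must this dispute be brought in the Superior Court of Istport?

Yes

The Superior Court of Istport:
  (a) The claim is a property claim. However, the amount in controversy is $47,000, which meets the 44,000 dollars floor, so the 'unless' proviso supplies this condition. Met.
  (b) The claim is a property claim, so one alternative holds. Satisfied.
  (c) The amount in controversy is USD 47,000, which meets the USD 46,000 floor, so this disjunct is met. Satisfied.
  (d) The plaintiff resides in Quenen, which is not Istport. Met.
  → The clause applies.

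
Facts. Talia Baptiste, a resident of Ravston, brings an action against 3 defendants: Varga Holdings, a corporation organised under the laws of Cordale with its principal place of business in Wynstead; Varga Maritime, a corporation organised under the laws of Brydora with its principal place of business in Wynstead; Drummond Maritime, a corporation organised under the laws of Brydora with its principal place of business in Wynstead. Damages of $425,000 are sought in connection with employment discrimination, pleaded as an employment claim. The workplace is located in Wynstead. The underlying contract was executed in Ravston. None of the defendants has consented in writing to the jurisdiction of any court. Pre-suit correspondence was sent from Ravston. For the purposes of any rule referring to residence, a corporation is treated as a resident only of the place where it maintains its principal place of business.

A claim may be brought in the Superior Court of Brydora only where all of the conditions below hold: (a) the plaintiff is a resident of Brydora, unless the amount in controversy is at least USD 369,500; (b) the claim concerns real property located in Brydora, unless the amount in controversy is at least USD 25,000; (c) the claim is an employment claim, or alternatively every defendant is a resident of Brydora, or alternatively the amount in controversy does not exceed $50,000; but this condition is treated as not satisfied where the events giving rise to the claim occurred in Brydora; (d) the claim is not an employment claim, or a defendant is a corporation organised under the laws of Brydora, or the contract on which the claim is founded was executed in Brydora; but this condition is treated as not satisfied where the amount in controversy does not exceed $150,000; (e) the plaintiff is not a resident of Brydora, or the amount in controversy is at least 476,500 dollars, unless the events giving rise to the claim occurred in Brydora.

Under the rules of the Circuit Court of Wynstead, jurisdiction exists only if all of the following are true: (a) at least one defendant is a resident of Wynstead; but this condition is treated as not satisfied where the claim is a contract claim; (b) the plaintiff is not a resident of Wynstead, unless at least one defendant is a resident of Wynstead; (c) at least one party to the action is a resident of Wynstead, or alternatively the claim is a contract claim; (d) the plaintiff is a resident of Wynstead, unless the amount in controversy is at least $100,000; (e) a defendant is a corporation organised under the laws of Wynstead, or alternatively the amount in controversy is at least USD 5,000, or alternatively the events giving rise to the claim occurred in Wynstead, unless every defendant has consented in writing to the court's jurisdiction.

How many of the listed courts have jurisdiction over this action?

2

The Superior Court of Brydora:
  (a) The plaintiff resides in Ravston, not Brydora. The proviso rescues it, though: the amount in controversy is 425,000 dollars, which meets the 369,500 dollars floor. Condition met.
  (b) The claim does not concern real property. However, the amount in controversy is USD 425,000, which meets the 25,000 dollars floor, so the 'unless' proviso supplies this condition. Satisfied.
  (c) The claim is an employment claim, so this disjunct is met. And the carve-out is inapplicable — the operative events occurred in Wynstead, not Brydora. Met.
  (d) Varga Maritime is organised under the laws of Brydora — that alternative is enough. The exception is not triggered, since the amount in controversy is 425,000 dollars, above the $150,000 ceiling. Condition met.
  (e) The plaintiff resides in Ravston, which is not Brydora — that alternative is enough. Satisfied.
  → Jurisdiction lies.
The Circuit Court of Wynstead:
  (a) Varga Holdings resides in Wynstead. The carve-out does not apply: the claim is an employment claim, not a contract claim. Met.
  (b) The plaintiff resides in Ravston, which is not Wynstead. Satisfied.
  (c) Varga Holdings resides in Wynstead — that alternative is enough. Condition met.
  (d) The plaintiff resides in Ravston, not Wynstead. But the amount in controversy is $425,000, which meets the $100,000 floor, and the 'unless' clause therefore excuses the requirement. Met.
  (e) The amount in controversy is USD 425,000, which meets the $5,000 floor, so one alternative holds. Met.
  → Jurisdiction lies.
Courts with jurisdiction: the Superior Court of Brydora, the Circuit Court of Wynstead — 2 in total.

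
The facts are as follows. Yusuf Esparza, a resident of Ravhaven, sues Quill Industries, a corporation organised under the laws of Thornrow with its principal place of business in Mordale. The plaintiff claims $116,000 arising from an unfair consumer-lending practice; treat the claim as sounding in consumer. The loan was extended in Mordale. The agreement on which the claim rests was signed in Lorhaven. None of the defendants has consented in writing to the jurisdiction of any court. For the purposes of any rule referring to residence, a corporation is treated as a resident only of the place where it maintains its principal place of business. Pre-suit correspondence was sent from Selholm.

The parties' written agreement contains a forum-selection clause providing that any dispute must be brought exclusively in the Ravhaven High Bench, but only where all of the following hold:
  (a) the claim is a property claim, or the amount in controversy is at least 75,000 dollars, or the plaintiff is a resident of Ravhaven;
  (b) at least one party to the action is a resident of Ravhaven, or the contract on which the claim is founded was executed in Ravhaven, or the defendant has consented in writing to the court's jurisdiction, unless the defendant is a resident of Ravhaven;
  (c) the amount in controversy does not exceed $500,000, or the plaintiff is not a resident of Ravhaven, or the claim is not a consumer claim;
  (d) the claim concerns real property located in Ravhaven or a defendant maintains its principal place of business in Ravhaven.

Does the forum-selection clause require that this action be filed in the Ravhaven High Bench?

The Ravhaven High Bench:
  (a) The amount in controversy is USD 116,000, which meets the USD 75,000 floor, so one alternative holds. Condition met.
  (b) Yusuf Esparza resides in Ravhaven, so one alternative holds. Condition met.
  (c) The amount in controversy is USD 116,000, within the USD 500,000 ceiling, so this disjunct is met. Satisfied.
  (d) The claim does not concern real property; the corporate defendant(s) have their principal place of business in Mordale, not Ravhaven — every alternative fails. Not met.
  → Forum clause is not triggered.

No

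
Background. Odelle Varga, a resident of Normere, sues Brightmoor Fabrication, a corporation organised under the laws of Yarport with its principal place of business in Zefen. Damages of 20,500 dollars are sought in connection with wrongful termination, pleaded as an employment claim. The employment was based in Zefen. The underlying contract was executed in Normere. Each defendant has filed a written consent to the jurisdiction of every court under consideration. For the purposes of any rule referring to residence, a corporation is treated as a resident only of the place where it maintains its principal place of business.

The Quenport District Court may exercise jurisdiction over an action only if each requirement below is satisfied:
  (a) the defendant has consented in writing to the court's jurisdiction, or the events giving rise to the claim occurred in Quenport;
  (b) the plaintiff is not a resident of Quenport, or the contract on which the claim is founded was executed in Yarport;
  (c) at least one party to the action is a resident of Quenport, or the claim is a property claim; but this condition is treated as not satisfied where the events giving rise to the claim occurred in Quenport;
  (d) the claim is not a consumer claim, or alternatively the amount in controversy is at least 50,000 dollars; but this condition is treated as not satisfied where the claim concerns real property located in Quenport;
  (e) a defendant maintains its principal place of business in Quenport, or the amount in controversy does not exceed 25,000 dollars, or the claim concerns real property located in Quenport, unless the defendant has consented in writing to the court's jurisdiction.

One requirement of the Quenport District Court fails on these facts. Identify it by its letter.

The Quenport District Court:
  (a) Every defendant has filed written consent — that alternative is enough. Met.
  (b) The plaintiff resides in Normere, which is not Quenport, which satisfies one of the alternatives. Met.
  (c) No party resides in Quenport; the claim is an employment claim, not a property claim — no alternative holds. Condition not met.
  (d) The claim is an employment claim, not a consumer claim, so this disjunct is met. And the carve-out is inapplicable — the claim does not concern real property. Satisfied.
  (e) The amount in controversy is $20,500, within the $25,000 ceiling, so this disjunct is met. Satisfied.
Only condition (c) fails.

(c)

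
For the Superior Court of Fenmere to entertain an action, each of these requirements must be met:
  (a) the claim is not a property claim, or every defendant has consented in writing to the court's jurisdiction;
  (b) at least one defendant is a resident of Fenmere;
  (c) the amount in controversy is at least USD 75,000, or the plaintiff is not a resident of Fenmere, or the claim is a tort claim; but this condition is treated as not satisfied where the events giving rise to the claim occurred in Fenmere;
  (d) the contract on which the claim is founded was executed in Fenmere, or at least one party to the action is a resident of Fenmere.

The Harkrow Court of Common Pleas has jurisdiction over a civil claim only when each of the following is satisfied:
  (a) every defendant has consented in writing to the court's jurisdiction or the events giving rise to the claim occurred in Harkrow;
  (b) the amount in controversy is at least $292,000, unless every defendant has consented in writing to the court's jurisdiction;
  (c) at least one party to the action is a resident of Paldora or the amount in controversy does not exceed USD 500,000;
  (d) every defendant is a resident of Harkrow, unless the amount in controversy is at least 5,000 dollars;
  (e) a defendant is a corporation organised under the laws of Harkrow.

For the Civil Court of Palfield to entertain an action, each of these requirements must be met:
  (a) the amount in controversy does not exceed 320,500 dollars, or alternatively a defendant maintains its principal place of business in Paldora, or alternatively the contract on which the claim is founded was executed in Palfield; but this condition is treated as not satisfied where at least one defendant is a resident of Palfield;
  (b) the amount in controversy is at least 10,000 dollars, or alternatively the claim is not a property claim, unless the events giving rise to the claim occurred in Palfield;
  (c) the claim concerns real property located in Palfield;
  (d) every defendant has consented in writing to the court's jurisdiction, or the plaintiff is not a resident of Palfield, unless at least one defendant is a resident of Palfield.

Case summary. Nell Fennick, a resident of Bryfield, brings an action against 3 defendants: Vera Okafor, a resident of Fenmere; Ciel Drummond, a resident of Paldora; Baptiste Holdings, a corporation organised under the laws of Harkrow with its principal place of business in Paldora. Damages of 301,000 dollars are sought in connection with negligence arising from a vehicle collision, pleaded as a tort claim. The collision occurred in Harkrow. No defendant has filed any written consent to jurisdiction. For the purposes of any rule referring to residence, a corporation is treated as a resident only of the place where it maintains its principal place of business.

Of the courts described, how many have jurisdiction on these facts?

The Superior Court of Fenmere:
  (a) The claim is a tort claim, not a property claim — that alternative is enough. Satisfied.
  (b) Vera Okafor resides in Fenmere. Satisfied.
  (c) The amount in controversy is USD 301,000, which meets the 75,000 dollars floor — that alternative is enough. And the carve-out is inapplicable — the operative events occurred in Harkrow, not Fenmere. Condition met.
  (d) Vera Okafor resides in Fenmere, so one alternative holds. Satisfied.
  → The court has jurisdiction.
The Harkrow Court of Common Pleas:
  (a) The operative events occurred in Harkrow, so one alternative holds. Condition met.
  (b) The amount in controversy is 301,000 dollars, which meets the $292,000 floor. Condition met.
  (c) Ciel Drummond resides in Paldora — that alternative is enough. Satisfied.
  (d) The defendants reside as follows — Vera Okafor in Fenmere, Ciel Drummond in Paldora, Baptiste Holdings in Paldora — not all in Harkrow. However, the amount in controversy is $301,000, which meets the $5,000 floor, so the 'unless' proviso supplies this condition. Condition met.
  (e) Baptiste Holdings is organised under the laws of Harkrow. Satisfied.
  → Jurisdiction lies.
The Civil Court of Palfield:
  (a) The amount in controversy is 301,000 dollars, within the USD 320,500 ceiling, so this disjunct is met. The carve-out does not apply: no defendant resides in Palfield (they reside in Fenmere, Paldora, Paldora). Condition met.
  (b) The amount in controversy is $301,000, which meets the USD 10,000 floor — that alternative is enough. Satisfied.
  (c) The claim does not concern real property. Not met.
  (d) The plaintiff resides in Bryfield, which is not Palfield, so this disjunct is met. Satisfied.
  → At least one condition fails; no jurisdiction.
Courts with jurisdiction: the Superior Court of Fenmere, the Harkrow Court of Common Pleas — 2 in total.

2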